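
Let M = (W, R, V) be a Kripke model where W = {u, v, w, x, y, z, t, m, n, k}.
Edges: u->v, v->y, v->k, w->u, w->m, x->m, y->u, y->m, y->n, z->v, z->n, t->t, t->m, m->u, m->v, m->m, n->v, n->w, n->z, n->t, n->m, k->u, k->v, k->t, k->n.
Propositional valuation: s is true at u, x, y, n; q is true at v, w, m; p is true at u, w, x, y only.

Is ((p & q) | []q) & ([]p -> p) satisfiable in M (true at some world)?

Yes

Recall that []ψ holds at a world iff ψ holds at every accessible world, and <>ψ holds iff ψ holds at some accessible world.
Let φ = ((p & q) | []q) & ([]p -> p). Evaluate φ at each world:
  u (successors {v}): φ is true.
  v (successors {y, k}): φ is false.
  w (successors {u, m}): φ is true.
  x (successors {m}): φ is true.
  y (successors {u, m, n}): φ is false.
  z (successors {v, n}): φ is false.
  t (successors {t, m}): φ is false.
  m (successors {u, v, m}): φ is false.
  n (successors {v, w, z, t, m}): φ is false.
  k (successors {u, v, t, n}): φ is false.
Detail at u (witness):
  At u: (p & q) | []q is true, []p -> p is true, so ((p & q) | []q) & ([]p -> p) is true.
    At u: p & q is false, []q is true, so (p & q) | []q is true.
      At u: []q requires q at every successor {v}.
        At v: q is true.
      So []q is true at u.
    At u: []p is false, p is true, so []p -> p is true.
      At u: []p requires p at every successor {v}.
        p fails at v, so []p is false at u.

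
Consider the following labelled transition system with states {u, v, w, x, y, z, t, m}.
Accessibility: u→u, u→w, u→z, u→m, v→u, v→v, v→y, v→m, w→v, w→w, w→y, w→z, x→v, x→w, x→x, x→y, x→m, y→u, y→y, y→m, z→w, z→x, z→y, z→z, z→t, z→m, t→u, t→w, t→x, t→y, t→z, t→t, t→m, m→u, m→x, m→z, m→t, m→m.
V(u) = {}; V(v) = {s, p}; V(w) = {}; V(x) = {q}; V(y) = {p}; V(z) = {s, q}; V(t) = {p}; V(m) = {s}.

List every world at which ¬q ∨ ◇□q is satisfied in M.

Recall that □ψ holds at a world iff ψ holds at every accessible world, and ◇ψ holds iff ψ holds at some accessible world.
Let φ = ¬q ∨ ◇□q. Evaluate φ at each world:
  u (successors {u, w, z, m}): φ is true.
  v (successors {u, v, y, m}): φ is true.
  w (successors {v, w, y, z}): φ is true.
  x (successors {v, w, x, y, m}): φ is false.
  y (successors {u, y, m}): φ is true.
  z (successors {w, x, y, z, t, m}): φ is false.
  t (successors {u, w, x, y, z, t, m}): φ is true.
  m (successors {u, x, z, t, m}): φ is true.
For instance, at z:
  At z: ¬q is false, ◇□q is false, so ¬q ∨ ◇□q is false.
    At z: ◇□q requires □q at some successor in {w, x, y, z, t, m}.
      At w: □q is false.
      At x: □q is false.
      At y: □q is false.
      At z: □q is false.
      At t: □q is false.
      At m: □q is false.
    So ◇□q is false at z.
Satisfying worlds: {u, v, w, y, t, m}

u, v, w, y, t, m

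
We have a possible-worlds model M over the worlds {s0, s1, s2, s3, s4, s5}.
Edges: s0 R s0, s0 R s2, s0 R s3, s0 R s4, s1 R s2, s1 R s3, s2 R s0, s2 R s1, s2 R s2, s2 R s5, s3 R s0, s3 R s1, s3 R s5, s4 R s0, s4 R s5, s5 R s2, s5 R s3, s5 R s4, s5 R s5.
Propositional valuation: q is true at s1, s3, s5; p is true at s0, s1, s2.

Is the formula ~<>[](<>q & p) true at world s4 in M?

Yes

At s4: <>[](<>q & p) is false, so ~<>[](<>q & p) is true.
  At s4: <>[](<>q & p) requires [](<>q & p) at some successor in {s0, s5}.
    At s0: [](<>q & p) is false.
    At s5: [](<>q & p) is false.
  So <>[](<>q & p) is false at s4.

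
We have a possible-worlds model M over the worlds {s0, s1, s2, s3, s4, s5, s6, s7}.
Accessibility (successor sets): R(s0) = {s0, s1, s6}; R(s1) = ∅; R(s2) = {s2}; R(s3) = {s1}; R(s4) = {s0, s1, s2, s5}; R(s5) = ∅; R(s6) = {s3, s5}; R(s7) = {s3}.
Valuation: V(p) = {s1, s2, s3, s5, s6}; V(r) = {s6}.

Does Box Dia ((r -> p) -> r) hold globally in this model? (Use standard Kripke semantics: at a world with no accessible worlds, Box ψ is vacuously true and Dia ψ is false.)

No

Let φ = Box Dia ((r -> p) -> r). Evaluate φ at each world:
  s0 (successors {s0, s1, s6}): φ is false.
  s1 (successors ∅): φ is true.
  s2 (successors {s2}): φ is false.
  s3 (successors {s1}): φ is false.
  s4 (successors {s0, s1, s2, s5}): φ is false.
  s5 (successors ∅): φ is true.
  s6 (successors {s3, s5}): φ is false.
  s7 (successors {s3}): φ is false.
Detail at s0 (counterexample):
  At s0: Box Dia ((r -> p) -> r) requires Dia ((r -> p) -> r) at every successor {s0, s1, s6}.
    Dia ((r -> p) -> r) fails at s1, so Box Dia ((r -> p) -> r) is false at s0.
      At s1: no accessible worlds, so Dia ((r -> p) -> r) is false.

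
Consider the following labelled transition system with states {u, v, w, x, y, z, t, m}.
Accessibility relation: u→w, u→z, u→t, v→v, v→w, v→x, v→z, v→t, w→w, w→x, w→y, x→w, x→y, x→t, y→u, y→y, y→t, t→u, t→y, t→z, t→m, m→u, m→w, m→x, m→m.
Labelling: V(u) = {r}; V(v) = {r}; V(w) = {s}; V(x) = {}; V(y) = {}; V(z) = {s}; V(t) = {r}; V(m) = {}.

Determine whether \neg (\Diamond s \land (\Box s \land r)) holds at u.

Yes

At u: \Diamond s \land (\Box s \land r) is false, so \neg (\Diamond s \land (\Box s \land r)) is true.
  At u: \Diamond s is true, \Box s \land r is false, so \Diamond s \land (\Box s \land r) is false.
    At u: \Diamond s requires s at some successor in {w, z, t}.
      s holds at w, so \Diamond s is true at u.
    At u: \Box s is false, r is true, so \Box s \land r is false.
      At u: \Box s requires s at every successor {w, z, t}.
        s fails at t, so \Box s is false at u.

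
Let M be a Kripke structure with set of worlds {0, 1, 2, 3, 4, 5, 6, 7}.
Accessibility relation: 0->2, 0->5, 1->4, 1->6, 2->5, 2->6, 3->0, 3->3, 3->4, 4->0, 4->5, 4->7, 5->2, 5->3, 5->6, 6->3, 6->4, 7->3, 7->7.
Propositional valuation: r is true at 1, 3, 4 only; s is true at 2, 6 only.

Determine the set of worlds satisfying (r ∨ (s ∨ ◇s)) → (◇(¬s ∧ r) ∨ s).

Let φ = (r ∨ (s ∨ ◇s)) → (◇(¬s ∧ r) ∨ s). Evaluate φ at each world:
  0 (successors {2, 5}): φ is false.
  1 (successors {4, 6}): φ is true.
  2 (successors {5, 6}): φ is true.
  3 (successors {0, 3, 4}): φ is true.
  4 (successors {0, 5, 7}): φ is false.
  5 (successors {2, 3, 6}): φ is true.
  6 (successors {3, 4}): φ is true.
  7 (successors {3, 7}): φ is true.
For instance, at 5:
  At 5: r ∨ (s ∨ ◇s) is true, ◇(¬s ∧ r) ∨ s is true, so (r ∨ (s ∨ ◇s)) → (◇(¬s ∧ r) ∨ s) is true.
    At 5: r is false, s ∨ ◇s is true, so r ∨ (s ∨ ◇s) is true.
      At 5: s is false, ◇s is true, so s ∨ ◇s is true.
    At 5: ◇(¬s ∧ r) is true, s is false, so ◇(¬s ∧ r) ∨ s is true.
      At 5: ◇(¬s ∧ r) requires ¬s ∧ r at some successor in {2, 3, 6}.
        ¬s ∧ r holds at 3, so ◇(¬s ∧ r) is true at 5.
Satisfying worlds: {1, 2, 3, 5, 6, 7}

1, 2, 3, 5, 6, 7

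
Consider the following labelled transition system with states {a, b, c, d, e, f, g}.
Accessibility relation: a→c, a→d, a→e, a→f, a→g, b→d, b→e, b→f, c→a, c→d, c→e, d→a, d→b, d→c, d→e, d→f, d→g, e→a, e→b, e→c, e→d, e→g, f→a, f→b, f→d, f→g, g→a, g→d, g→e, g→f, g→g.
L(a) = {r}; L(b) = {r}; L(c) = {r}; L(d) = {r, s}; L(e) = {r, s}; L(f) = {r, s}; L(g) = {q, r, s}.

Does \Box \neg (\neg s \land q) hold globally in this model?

Yes

Recall that \Box ψ holds at a world iff ψ holds at every accessible world, and \Diamond ψ holds iff ψ holds at some accessible world.
Let φ = \Box \neg (\neg s \land q). Evaluate φ at each world:
  a (successors {c, d, e, f, g}): φ is true.
  b (successors {d, e, f}): φ is true.
  c (successors {a, d, e}): φ is true.
  d (successors {a, b, c, e, f, g}): φ is true.
  e (successors {a, b, c, d, g}): φ is true.
  f (successors {a, b, d, g}): φ is true.
  g (successors {a, d, e, f, g}): φ is true.
For instance, at d:
  At d: \Box \neg (\neg s \land q) requires \neg (\neg s \land q) at every successor {a, b, c, e, f, g}.
    At a: \neg (\neg s \land q) is true.
    At b: \neg (\neg s \land q) is true.
    At c: \neg (\neg s \land q) is true.
    At e: \neg (\neg s \land q) is true.
    At f: \neg (\neg s \land q) is true.
    At g: \neg (\neg s \land q) is true.
  So \Box \neg (\neg s \land q) is true at d.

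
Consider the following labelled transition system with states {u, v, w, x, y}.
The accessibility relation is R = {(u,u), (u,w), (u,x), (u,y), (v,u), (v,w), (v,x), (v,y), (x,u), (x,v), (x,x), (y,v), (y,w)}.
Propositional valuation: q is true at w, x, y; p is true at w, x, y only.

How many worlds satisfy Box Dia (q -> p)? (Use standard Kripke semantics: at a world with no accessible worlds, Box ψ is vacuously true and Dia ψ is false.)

Let φ = Box Dia (q -> p). Evaluate φ at each world:
  u (successors {u, w, x, y}): φ is false.
  v (successors {u, w, x, y}): φ is false.
  w (successors ∅): φ is true.
  x (successors {u, v, x}): φ is true.
  y (successors {v, w}): φ is false.
For instance, at u:
  At u: Box Dia (q -> p) requires Dia (q -> p) at every successor {u, w, x, y}.
    Dia (q -> p) fails at w, so Box Dia (q -> p) is false at u.
      At w: no accessible worlds, so Dia (q -> p) is false.
Satisfying worlds: {w, x}

2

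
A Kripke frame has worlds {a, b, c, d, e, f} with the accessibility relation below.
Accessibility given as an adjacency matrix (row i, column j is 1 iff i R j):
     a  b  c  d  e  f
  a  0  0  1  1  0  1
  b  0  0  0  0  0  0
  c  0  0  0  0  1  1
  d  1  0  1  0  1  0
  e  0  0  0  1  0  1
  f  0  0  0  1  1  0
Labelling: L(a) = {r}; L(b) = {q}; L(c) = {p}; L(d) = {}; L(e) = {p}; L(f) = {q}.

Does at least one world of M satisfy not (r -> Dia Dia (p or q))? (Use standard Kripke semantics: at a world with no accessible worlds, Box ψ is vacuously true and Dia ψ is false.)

Let φ = not (r -> Dia Dia (p or q)). Evaluate φ at each world:
  a (successors {c, d, f}): φ is false.
  b (successors ∅): φ is false.
  c (successors {e, f}): φ is false.
  d (successors {a, c, e}): φ is false.
  e (successors {d, f}): φ is false.
  f (successors {d, e}): φ is false.
For instance, at c:
  At c: r -> Dia Dia (p or q) is true, so not (r -> Dia Dia (p or q)) is false.
    At c: r is false, Dia Dia (p or q) is true, so r -> Dia Dia (p or q) is true.
      At c: Dia Dia (p or q) requires Dia (p or q) at some successor in {e, f}.
        Dia (p or q) holds at e, so Dia Dia (p or q) is true at c.

No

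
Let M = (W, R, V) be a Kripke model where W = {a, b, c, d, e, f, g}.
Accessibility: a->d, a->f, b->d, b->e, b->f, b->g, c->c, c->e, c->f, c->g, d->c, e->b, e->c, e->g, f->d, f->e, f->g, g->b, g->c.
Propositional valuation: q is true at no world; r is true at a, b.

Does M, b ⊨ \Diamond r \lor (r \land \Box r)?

No

At b: \Diamond r is false, r \land \Box r is false, so \Diamond r \lor (r \land \Box r) is false.
  At b: \Diamond r requires r at some successor in {d, e, f, g}.
    At d: r is false.
    At e: r is false.
    At f: r is false.
    At g: r is false.
  So \Diamond r is false at b.
  At b: r is true, \Box r is false, so r \land \Box r is false.
    At b: \Box r requires r at every successor {d, e, f, g}.
      r fails at d, so \Box r is false at b.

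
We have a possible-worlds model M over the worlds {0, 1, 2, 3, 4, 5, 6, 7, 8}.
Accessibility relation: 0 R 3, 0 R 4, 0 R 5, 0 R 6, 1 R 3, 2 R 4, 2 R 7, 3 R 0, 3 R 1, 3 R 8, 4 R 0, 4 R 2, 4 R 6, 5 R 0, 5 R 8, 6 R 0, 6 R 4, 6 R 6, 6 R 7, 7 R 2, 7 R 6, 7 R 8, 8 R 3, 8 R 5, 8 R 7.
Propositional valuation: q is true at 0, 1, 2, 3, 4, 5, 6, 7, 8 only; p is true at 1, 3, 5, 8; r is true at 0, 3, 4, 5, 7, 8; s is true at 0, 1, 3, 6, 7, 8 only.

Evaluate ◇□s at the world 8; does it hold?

Yes

At 8: ◇□s requires □s at some successor in {3, 5, 7}.
  □s holds at 3, so ◇□s is true at 8.
    At 3: □s requires s at every successor {0, 1, 8}.
      At 0: s is true.
      At 1: s is true.
      At 8: s is true.
    So □s is true at 3.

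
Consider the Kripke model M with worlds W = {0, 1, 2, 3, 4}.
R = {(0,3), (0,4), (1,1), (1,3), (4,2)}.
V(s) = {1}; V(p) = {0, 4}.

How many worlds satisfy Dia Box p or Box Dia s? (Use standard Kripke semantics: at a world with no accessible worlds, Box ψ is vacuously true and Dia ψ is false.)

5

Recall that Box ψ holds at a world iff ψ holds at every accessible world, and Dia ψ holds iff ψ holds at some accessible world.
Let φ = Dia Box p or Box Dia s. Evaluate φ at each world:
  0 (successors {3, 4}): φ is true.
  1 (successors {1, 3}): φ is true.
  2 (successors ∅): φ is true.
  3 (successors ∅): φ is true.
  4 (successors {2}): φ is true.
For instance, at 1:
  At 1: Dia Box p is true, Box Dia s is false, so Dia Box p or Box Dia s is true.
    At 1: Dia Box p requires Box p at some successor in {1, 3}.
      Box p holds at 3, so Dia Box p is true at 1.
    At 1: Box Dia s requires Dia s at every successor {1, 3}.
      Dia s fails at 3, so Box Dia s is false at 1.
Satisfying worlds: {0, 1, 2, 3, 4}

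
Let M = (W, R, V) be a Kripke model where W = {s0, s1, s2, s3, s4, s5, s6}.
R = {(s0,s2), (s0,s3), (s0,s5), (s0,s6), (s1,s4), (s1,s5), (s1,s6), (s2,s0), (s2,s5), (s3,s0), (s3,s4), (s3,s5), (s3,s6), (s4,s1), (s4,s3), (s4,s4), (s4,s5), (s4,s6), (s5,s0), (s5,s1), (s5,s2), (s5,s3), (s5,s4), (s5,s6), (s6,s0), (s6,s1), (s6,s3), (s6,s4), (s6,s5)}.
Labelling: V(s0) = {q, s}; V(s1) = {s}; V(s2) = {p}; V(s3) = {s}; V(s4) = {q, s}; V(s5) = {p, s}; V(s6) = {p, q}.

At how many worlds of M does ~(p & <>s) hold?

4

Let φ = ~(p & <>s). Evaluate φ at each world:
  s0 (successors {s2, s3, s5, s6}): φ is true.
  s1 (successors {s4, s5, s6}): φ is true.
  s2 (successors {s0, s5}): φ is false.
  s3 (successors {s0, s4, s5, s6}): φ is true.
  s4 (successors {s1, s3, s4, s5, s6}): φ is true.
  s5 (successors {s0, s1, s2, s3, s4, s6}): φ is false.
  s6 (successors {s0, s1, s3, s4, s5}): φ is false.
For instance, at s3:
  At s3: p & <>s is false, so ~(p & <>s) is true.
    At s3: p is false, <>s is true, so p & <>s is false.
      At s3: <>s requires s at some successor in {s0, s4, s5, s6}.
        s holds at s0, so <>s is true at s3.
Satisfying worlds: {s0, s1, s3, s4}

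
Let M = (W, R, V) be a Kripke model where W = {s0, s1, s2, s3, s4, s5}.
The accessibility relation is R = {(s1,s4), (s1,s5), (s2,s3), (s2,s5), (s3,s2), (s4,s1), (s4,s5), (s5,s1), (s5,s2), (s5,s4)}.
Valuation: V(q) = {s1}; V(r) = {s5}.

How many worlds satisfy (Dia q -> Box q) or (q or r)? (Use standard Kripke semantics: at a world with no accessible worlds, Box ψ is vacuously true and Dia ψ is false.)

Let φ = (Dia q -> Box q) or (q or r). Evaluate φ at each world:
  s0 (successors ∅): φ is true.
  s1 (successors {s4, s5}): φ is true.
  s2 (successors {s3, s5}): φ is true.
  s3 (successors {s2}): φ is true.
  s4 (successors {s1, s5}): φ is false.
  s5 (successors {s1, s2, s4}): φ is true.
For instance, at s2:
  At s2: Dia q -> Box q is true, q or r is false, so (Dia q -> Box q) or (q or r) is true.
    At s2: Dia q is false, Box q is false, so Dia q -> Box q is true.
      At s2: Dia q requires q at some successor in {s3, s5}.
        At s3: q is false.
        At s5: q is false.
      So Dia q is false at s2.
      At s2: Box q requires q at every successor {s3, s5}.
        q fails at s3, so Box q is false at s2.
Satisfying worlds: {s0, s1, s2, s3, s5}

5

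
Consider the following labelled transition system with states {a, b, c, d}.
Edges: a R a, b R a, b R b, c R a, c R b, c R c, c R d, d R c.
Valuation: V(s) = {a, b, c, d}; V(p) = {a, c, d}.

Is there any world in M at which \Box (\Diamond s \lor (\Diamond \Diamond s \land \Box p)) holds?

Yes

Recall that \Box ψ holds at a world iff ψ holds at every accessible world, and \Diamond ψ holds iff ψ holds at some accessible world.
Let φ = \Box (\Diamond s \lor (\Diamond \Diamond s \land \Box p)). Evaluate φ at each world:
  a (successors {a}): φ is true.
  b (successors {a, b}): φ is true.
  c (successors {a, b, c, d}): φ is true.
  d (successors {c}): φ is true.
Detail at a (witness):
  At a: \Box (\Diamond s \lor (\Diamond \Diamond s \land \Box p)) requires \Diamond s \lor (\Diamond \Diamond s \land \Box p) at every successor {a}.
      At a: \Diamond s is true, \Diamond \Diamond s \land \Box p is true, so \Diamond s \lor (\Diamond \Diamond s \land \Box p) is true.
  So \Box (\Diamond s \lor (\Diamond \Diamond s \land \Box p)) is true at a.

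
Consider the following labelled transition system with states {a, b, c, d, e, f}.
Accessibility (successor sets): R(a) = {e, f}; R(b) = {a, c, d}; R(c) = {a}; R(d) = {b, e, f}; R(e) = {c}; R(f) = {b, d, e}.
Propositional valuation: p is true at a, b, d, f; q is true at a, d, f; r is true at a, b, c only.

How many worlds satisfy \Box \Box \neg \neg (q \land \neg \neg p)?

1

Let φ = \Box \Box \neg \neg (q \land \neg \neg p). Evaluate φ at each world:
  a (successors {e, f}): φ is false.
  b (successors {a, c, d}): φ is false.
  c (successors {a}): φ is false.
  d (successors {b, e, f}): φ is false.
  e (successors {c}): φ is true.
  f (successors {b, d, e}): φ is false.
For instance, at f:
  At f: \Box \Box \neg \neg (q \land \neg \neg p) requires \Box \neg \neg (q \land \neg \neg p) at every successor {b, d, e}.
    \Box \neg \neg (q \land \neg \neg p) fails at b, so \Box \Box \neg \neg (q \land \neg \neg p) is false at f.
      At b: \Box \neg \neg (q \land \neg \neg p) requires \neg \neg (q \land \neg \neg p) at every successor {a, c, d}.
        \neg \neg (q \land \neg \neg p) fails at c, so \Box \neg \neg (q \land \neg \neg p) is false at b.
Satisfying worlds: {e}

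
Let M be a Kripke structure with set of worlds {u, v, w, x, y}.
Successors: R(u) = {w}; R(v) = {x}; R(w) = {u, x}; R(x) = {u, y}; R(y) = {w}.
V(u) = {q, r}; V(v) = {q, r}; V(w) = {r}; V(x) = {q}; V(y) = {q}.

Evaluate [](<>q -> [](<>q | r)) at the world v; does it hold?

No

Recall that []ψ holds at a world iff ψ holds at every accessible world, and <>ψ holds iff ψ holds at some accessible world.
At v: [](<>q -> [](<>q | r)) requires <>q -> [](<>q | r) at every successor {x}.
  <>q -> [](<>q | r) fails at x, so [](<>q -> [](<>q | r)) is false at v.
    At x: <>q is true, [](<>q | r) is false, so <>q -> [](<>q | r) is false.
      At x: <>q requires q at some successor in {u, y}.
        q holds at u, so <>q is true at x.
      At x: [](<>q | r) requires <>q | r at every successor {u, y}.
        <>q | r fails at y, so [](<>q | r) is false at x.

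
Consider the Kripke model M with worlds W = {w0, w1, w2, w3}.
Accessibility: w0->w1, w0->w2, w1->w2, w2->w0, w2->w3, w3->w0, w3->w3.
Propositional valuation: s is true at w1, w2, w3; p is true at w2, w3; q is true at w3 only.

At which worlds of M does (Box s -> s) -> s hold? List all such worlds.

Let φ = (Box s -> s) -> s. Evaluate φ at each world:
  w0 (successors {w1, w2}): φ is true.
  w1 (successors {w2}): φ is true.
  w2 (successors {w0, w3}): φ is true.
  w3 (successors {w0, w3}): φ is true.
For instance, at w3:
  At w3: Box s -> s is true, s is true, so (Box s -> s) -> s is true.
    At w3: Box s is false, s is true, so Box s -> s is true.
      At w3: Box s requires s at every successor {w0, w3}.
        s fails at w0, so Box s is false at w3.
Satisfying worlds: {w0, w1, w2, w3}

w0, w1, w2, w3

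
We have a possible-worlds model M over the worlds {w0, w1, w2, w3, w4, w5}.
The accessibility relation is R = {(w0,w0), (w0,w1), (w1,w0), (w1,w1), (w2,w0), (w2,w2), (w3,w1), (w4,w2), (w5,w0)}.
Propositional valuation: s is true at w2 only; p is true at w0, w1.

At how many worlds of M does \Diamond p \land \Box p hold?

4

Let φ = \Diamond p \land \Box p. Evaluate φ at each world:
  w0 (successors {w0, w1}): φ is true.
  w1 (successors {w0, w1}): φ is true.
  w2 (successors {w0, w2}): φ is false.
  w3 (successors {w1}): φ is true.
  w4 (successors {w2}): φ is false.
  w5 (successors {w0}): φ is true.
For instance, at w5:
  At w5: \Diamond p is true, \Box p is true, so \Diamond p \land \Box p is true.
    At w5: \Diamond p requires p at some successor in {w0}.
      p holds at w0, so \Diamond p is true at w5.
    At w5: \Box p requires p at every successor {w0}.
      At w0: p is true.
    So \Box p is true at w5.
Satisfying worlds: {w0, w1, w3, w5}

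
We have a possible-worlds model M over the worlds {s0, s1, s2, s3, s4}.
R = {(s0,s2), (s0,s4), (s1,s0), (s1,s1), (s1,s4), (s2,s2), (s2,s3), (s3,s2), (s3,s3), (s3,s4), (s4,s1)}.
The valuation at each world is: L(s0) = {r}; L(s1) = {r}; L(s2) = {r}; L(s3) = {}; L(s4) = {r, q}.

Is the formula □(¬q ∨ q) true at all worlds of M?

Recall that □ψ holds at a world iff ψ holds at every accessible world, and ◇ψ holds iff ψ holds at some accessible world.
Let φ = □(¬q ∨ q). Evaluate φ at each world:
  s0 (successors {s2, s4}): φ is true.
  s1 (successors {s0, s1, s4}): φ is true.
  s2 (successors {s2, s3}): φ is true.
  s3 (successors {s2, s3, s4}): φ is true.
  s4 (successors {s1}): φ is true.
For instance, at s1:
  At s1: □(¬q ∨ q) requires ¬q ∨ q at every successor {s0, s1, s4}.
    At s0: ¬q ∨ q is true.
    At s1: ¬q ∨ q is true.
    At s4: ¬q ∨ q is true.
  So □(¬q ∨ q) is true at s1.

Yes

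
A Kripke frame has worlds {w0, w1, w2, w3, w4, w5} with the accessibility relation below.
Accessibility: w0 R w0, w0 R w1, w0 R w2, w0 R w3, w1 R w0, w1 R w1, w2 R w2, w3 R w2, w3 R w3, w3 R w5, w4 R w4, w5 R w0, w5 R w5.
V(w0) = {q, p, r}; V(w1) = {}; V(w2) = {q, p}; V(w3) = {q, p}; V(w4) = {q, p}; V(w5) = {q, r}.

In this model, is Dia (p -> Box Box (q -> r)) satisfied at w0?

Yes

Recall that Box ψ holds at a world iff ψ holds at every accessible world, and Dia ψ holds iff ψ holds at some accessible world.
At w0: Dia (p -> Box Box (q -> r)) requires p -> Box Box (q -> r) at some successor in {w0, w1, w2, w3}.
  p -> Box Box (q -> r) holds at w1, so Dia (p -> Box Box (q -> r)) is true at w0.
    At w1: p is false, Box Box (q -> r) is false, so p -> Box Box (q -> r) is true.
      At w1: Box Box (q -> r) requires Box (q -> r) at every successor {w0, w1}.
        Box (q -> r) fails at w0, so Box Box (q -> r) is false at w1.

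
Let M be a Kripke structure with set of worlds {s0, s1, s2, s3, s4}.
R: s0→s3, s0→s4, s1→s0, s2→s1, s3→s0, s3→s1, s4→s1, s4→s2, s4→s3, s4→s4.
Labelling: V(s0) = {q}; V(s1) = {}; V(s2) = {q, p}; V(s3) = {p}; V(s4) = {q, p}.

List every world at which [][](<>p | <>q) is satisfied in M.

Let φ = [][](<>p | <>q). Evaluate φ at each world:
  s0 (successors {s3, s4}): φ is false.
  s1 (successors {s0}): φ is true.
  s2 (successors {s1}): φ is true.
  s3 (successors {s0, s1}): φ is true.
  s4 (successors {s1, s2, s3, s4}): φ is false.
For instance, at s1:
  At s1: [][](<>p | <>q) requires [](<>p | <>q) at every successor {s0}.
      At s0: [](<>p | <>q) requires <>p | <>q at every successor {s3, s4}.
        At s3: <>p | <>q is true.
        At s4: <>p | <>q is true.
      So [](<>p | <>q) is true at s0.
  So [][](<>p | <>q) is true at s1.
Satisfying worlds: {s1, s2, s3}

s1, s2, s3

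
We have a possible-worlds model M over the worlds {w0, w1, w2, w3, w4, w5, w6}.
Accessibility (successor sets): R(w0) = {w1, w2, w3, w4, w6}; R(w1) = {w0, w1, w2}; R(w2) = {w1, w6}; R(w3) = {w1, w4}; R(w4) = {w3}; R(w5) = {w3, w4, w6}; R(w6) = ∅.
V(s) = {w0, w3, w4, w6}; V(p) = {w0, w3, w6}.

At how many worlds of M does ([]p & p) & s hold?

1

Recall that []ψ holds at a world iff ψ holds at every accessible world, and <>ψ holds iff ψ holds at some accessible world.
Let φ = ([]p & p) & s. Evaluate φ at each world:
  w0 (successors {w1, w2, w3, w4, w6}): φ is false.
  w1 (successors {w0, w1, w2}): φ is false.
  w2 (successors {w1, w6}): φ is false.
  w3 (successors {w1, w4}): φ is false.
  w4 (successors {w3}): φ is false.
  w5 (successors {w3, w4, w6}): φ is false.
  w6 (successors ∅): φ is true.
For instance, at w5:
  At w5: []p & p is false, s is false, so ([]p & p) & s is false.
    At w5: []p is false, p is false, so []p & p is false.
      At w5: []p requires p at every successor {w3, w4, w6}.
        p fails at w4, so []p is false at w5.
Satisfying worlds: {w6}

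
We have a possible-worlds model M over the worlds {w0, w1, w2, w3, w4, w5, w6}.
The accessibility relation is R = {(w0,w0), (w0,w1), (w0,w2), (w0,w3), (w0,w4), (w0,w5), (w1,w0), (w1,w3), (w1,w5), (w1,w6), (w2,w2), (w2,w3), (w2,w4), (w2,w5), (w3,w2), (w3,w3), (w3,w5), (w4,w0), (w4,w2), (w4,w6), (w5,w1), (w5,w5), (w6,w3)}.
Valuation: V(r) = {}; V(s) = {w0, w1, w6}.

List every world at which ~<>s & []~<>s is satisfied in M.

w6

Let φ = ~<>s & []~<>s. Evaluate φ at each world:
  w0 (successors {w0, w1, w2, w3, w4, w5}): φ is false.
  w1 (successors {w0, w3, w5, w6}): φ is false.
  w2 (successors {w2, w3, w4, w5}): φ is false.
  w3 (successors {w2, w3, w5}): φ is false.
  w4 (successors {w0, w2, w6}): φ is false.
  w5 (successors {w1, w5}): φ is false.
  w6 (successors {w3}): φ is true.
For instance, at w4:
  At w4: ~<>s is false, []~<>s is false, so ~<>s & []~<>s is false.
    At w4: <>s is true, so ~<>s is false.
      At w4: <>s requires s at some successor in {w0, w2, w6}.
        s holds at w0, so <>s is true at w4.
    At w4: []~<>s requires ~<>s at every successor {w0, w2, w6}.
      ~<>s fails at w0, so []~<>s is false at w4.
Satisfying worlds: {w6}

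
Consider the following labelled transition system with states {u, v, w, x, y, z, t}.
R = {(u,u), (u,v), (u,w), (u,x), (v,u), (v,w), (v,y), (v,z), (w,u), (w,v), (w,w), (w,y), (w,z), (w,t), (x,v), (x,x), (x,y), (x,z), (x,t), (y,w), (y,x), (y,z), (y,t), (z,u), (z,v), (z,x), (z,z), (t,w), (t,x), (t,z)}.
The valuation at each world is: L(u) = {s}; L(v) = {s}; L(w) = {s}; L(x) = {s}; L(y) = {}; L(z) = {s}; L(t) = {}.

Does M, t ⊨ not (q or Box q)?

Recall that Box ψ holds at a world iff ψ holds at every accessible world, and Dia ψ holds iff ψ holds at some accessible world.
At t: q or Box q is false, so not (q or Box q) is true.
  At t: q is false, Box q is false, so q or Box q is false.
    At t: Box q requires q at every successor {w, x, z}.
      q fails at w, so Box q is false at t.

Yes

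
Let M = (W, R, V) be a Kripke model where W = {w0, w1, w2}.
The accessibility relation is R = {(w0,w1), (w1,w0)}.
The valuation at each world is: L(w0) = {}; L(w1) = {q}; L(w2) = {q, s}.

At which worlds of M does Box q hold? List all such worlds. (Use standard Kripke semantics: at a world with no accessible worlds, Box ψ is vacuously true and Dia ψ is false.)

w0, w2

Let φ = Box q. Evaluate φ at each world:
  w0 (successors {w1}): φ is true.
  w1 (successors {w0}): φ is false.
  w2 (successors ∅): φ is true.
For instance, at w1:
  At w1: Box q requires q at every successor {w0}.
    q fails at w0, so Box q is false at w1.
Satisfying worlds: {w0, w2}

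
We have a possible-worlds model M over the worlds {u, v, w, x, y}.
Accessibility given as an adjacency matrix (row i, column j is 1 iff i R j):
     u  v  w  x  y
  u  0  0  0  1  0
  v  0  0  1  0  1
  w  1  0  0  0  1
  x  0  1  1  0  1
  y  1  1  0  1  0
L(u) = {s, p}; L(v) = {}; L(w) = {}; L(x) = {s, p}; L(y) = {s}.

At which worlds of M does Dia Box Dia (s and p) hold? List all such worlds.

Recall that Box ψ holds at a world iff ψ holds at every accessible world, and Dia ψ holds iff ψ holds at some accessible world.
Let φ = Dia Box Dia (s and p). Evaluate φ at each world:
  u (successors {x}): φ is false.
  v (successors {w, y}): φ is true.
  w (successors {u, y}): φ is false.
  x (successors {v, w, y}): φ is true.
  y (successors {u, v, x}): φ is true.
For instance, at u:
  At u: Dia Box Dia (s and p) requires Box Dia (s and p) at some successor in {x}.
    At x: Box Dia (s and p) is false.
  So Dia Box Dia (s and p) is false at u.
Satisfying worlds: {v, x, y}

v, x, y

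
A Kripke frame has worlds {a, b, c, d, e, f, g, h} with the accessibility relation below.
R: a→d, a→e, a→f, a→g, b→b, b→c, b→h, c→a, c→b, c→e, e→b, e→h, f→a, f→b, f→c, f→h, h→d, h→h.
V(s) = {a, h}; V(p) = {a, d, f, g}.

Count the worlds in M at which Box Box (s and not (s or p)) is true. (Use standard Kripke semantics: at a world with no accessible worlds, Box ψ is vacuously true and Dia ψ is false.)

2

Let φ = Box Box (s and not (s or p)). Evaluate φ at each world:
  a (successors {d, e, f, g}): φ is false.
  b (successors {b, c, h}): φ is false.
  c (successors {a, b, e}): φ is false.
  d (successors ∅): φ is true.
  e (successors {b, h}): φ is false.
  f (successors {a, b, c, h}): φ is false.
  g (successors ∅): φ is true.
  h (successors {d, h}): φ is false.
For instance, at e:
  At e: Box Box (s and not (s or p)) requires Box (s and not (s or p)) at every successor {b, h}.
    Box (s and not (s or p)) fails at b, so Box Box (s and not (s or p)) is false at e.
      At b: Box (s and not (s or p)) requires s and not (s or p) at every successor {b, c, h}.
        s and not (s or p) fails at b, so Box (s and not (s or p)) is false at b.
Satisfying worlds: {d, g}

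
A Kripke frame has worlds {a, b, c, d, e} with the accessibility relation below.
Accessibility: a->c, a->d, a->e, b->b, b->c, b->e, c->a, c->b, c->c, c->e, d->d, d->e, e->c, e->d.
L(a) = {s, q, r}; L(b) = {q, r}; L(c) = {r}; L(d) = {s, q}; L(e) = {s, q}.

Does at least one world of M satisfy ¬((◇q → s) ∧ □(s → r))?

Yes

Let φ = ¬((◇q → s) ∧ □(s → r)). Evaluate φ at each world:
  a (successors {c, d, e}): φ is true.
  b (successors {b, c, e}): φ is true.
  c (successors {a, b, c, e}): φ is true.
  d (successors {d, e}): φ is true.
  e (successors {c, d}): φ is true.
Detail at a (witness):
  At a: (◇q → s) ∧ □(s → r) is false, so ¬((◇q → s) ∧ □(s → r)) is true.
    At a: ◇q → s is true, □(s → r) is false, so (◇q → s) ∧ □(s → r) is false.
      At a: ◇q is true, s is true, so ◇q → s is true.
      At a: □(s → r) requires s → r at every successor {c, d, e}.
        s → r fails at d, so □(s → r) is false at a.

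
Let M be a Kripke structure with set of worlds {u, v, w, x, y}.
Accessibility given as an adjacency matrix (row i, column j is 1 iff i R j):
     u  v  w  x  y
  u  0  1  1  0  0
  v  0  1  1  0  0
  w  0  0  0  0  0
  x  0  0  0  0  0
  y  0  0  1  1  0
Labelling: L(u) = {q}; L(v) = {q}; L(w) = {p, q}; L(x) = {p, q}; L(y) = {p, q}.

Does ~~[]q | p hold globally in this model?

Recall that []ψ holds at a world iff ψ holds at every accessible world, and <>ψ holds iff ψ holds at some accessible world.
Let φ = ~~[]q | p. Evaluate φ at each world:
  u (successors {v, w}): φ is true.
  v (successors {v, w}): φ is true.
  w (successors ∅): φ is true.
  x (successors ∅): φ is true.
  y (successors {w, x}): φ is true.
For instance, at v:
  At v: ~~[]q is true, p is false, so ~~[]q | p is true.
    At v: ~[]q is false, so ~~[]q is true.
      At v: []q is true, so ~[]q is false.

Yes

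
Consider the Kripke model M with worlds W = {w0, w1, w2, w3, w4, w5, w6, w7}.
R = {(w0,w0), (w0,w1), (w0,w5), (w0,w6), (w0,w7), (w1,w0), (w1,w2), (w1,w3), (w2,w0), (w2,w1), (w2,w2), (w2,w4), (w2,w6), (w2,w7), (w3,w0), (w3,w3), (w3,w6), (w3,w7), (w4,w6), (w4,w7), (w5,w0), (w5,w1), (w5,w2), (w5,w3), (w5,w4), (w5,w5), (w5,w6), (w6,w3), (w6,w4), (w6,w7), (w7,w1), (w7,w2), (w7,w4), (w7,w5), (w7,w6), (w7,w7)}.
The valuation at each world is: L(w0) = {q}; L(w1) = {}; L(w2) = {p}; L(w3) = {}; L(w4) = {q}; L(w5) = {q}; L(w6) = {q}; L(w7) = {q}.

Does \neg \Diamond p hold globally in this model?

No

Recall that \Diamond ψ holds at a world iff ψ holds at some accessible world.
Let φ = \neg \Diamond p. Evaluate φ at each world:
  w0 (successors {w0, w1, w5, w6, w7}): φ is true.
  w1 (successors {w0, w2, w3}): φ is false.
  w2 (successors {w0, w1, w2, w4, w6, w7}): φ is false.
  w3 (successors {w0, w3, w6, w7}): φ is true.
  w4 (successors {w6, w7}): φ is true.
  w5 (successors {w0, w1, w2, w3, w4, w5, w6}): φ is false.
  w6 (successors {w3, w4, w7}): φ is true.
  w7 (successors {w1, w2, w4, w5, w6, w7}): φ is false.
Detail at w1 (counterexample):
  At w1: \Diamond p is true, so \neg \Diamond p is false.
    At w1: \Diamond p requires p at some successor in {w0, w2, w3}.
      p holds at w2, so \Diamond p is true at w1.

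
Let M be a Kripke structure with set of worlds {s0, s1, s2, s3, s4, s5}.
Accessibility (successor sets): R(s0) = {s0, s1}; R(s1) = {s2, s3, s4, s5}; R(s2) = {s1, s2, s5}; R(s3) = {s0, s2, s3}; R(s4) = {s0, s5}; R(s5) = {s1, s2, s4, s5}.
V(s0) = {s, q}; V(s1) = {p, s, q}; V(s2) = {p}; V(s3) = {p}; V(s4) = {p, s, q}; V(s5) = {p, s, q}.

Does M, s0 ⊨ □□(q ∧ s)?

No

At s0: □□(q ∧ s) requires □(q ∧ s) at every successor {s0, s1}.
  □(q ∧ s) fails at s1, so □□(q ∧ s) is false at s0.
    At s1: □(q ∧ s) requires q ∧ s at every successor {s2, s3, s4, s5}.
      q ∧ s fails at s2, so □(q ∧ s) is false at s1.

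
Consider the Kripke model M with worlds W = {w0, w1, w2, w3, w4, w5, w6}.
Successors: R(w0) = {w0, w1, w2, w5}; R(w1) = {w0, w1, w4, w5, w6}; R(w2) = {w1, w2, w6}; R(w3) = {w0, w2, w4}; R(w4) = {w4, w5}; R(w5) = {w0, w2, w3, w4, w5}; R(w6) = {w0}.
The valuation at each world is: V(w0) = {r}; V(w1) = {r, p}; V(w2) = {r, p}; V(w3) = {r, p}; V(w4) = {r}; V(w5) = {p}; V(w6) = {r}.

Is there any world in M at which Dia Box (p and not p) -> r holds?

Let φ = Dia Box (p and not p) -> r. Evaluate φ at each world:
  w0 (successors {w0, w1, w2, w5}): φ is true.
  w1 (successors {w0, w1, w4, w5, w6}): φ is true.
  w2 (successors {w1, w2, w6}): φ is true.
  w3 (successors {w0, w2, w4}): φ is true.
  w4 (successors {w4, w5}): φ is true.
  w5 (successors {w0, w2, w3, w4, w5}): φ is true.
  w6 (successors {w0}): φ is true.
Detail at w0 (witness):
  At w0: Dia Box (p and not p) is false, r is true, so Dia Box (p and not p) -> r is true.
    At w0: Dia Box (p and not p) requires Box (p and not p) at some successor in {w0, w1, w2, w5}.
      At w0: Box (p and not p) is false.
      At w1: Box (p and not p) is false.
      At w2: Box (p and not p) is false.
      At w5: Box (p and not p) is false.
    So Dia Box (p and not p) is false at w0.

Yes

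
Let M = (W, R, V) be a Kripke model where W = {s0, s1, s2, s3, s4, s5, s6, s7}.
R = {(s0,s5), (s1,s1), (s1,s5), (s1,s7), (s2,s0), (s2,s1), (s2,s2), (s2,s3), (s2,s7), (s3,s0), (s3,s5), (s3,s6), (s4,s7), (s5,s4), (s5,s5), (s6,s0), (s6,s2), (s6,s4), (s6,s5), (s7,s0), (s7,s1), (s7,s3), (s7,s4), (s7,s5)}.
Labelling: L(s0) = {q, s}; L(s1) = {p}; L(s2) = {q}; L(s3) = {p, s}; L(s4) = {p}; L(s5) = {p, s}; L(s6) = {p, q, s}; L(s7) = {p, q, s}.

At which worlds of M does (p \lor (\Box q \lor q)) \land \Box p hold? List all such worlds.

s0, s1, s4, s5

Recall that \Box ψ holds at a world iff ψ holds at every accessible world, and \Diamond ψ holds iff ψ holds at some accessible world.
Let φ = (p \lor (\Box q \lor q)) \land \Box p. Evaluate φ at each world:
  s0 (successors {s5}): φ is true.
  s1 (successors {s1, s5, s7}): φ is true.
  s2 (successors {s0, s1, s2, s3, s7}): φ is false.
  s3 (successors {s0, s5, s6}): φ is false.
  s4 (successors {s7}): φ is true.
  s5 (successors {s4, s5}): φ is true.
  s6 (successors {s0, s2, s4, s5}): φ is false.
  s7 (successors {s0, s1, s3, s4, s5}): φ is false.
For instance, at s0:
  At s0: p \lor (\Box q \lor q) is true, \Box p is true, so (p \lor (\Box q \lor q)) \land \Box p is true.
    At s0: p is false, \Box q \lor q is true, so p \lor (\Box q \lor q) is true.
      At s0: \Box q is false, q is true, so \Box q \lor q is true.
    At s0: \Box p requires p at every successor {s5}.
      At s5: p is true.
    So \Box p is true at s0.
Satisfying worlds: {s0, s1, s4, s5}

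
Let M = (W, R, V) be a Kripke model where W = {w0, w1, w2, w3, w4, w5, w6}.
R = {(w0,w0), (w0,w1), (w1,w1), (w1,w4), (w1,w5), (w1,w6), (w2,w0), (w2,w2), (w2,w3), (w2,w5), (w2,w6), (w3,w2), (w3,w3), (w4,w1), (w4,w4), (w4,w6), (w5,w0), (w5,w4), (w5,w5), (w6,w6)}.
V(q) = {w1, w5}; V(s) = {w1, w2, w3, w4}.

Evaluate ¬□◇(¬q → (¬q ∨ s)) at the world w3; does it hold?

At w3: □◇(¬q → (¬q ∨ s)) is true, so ¬□◇(¬q → (¬q ∨ s)) is false.
  At w3: □◇(¬q → (¬q ∨ s)) requires ◇(¬q → (¬q ∨ s)) at every successor {w2, w3}.
      At w2: ◇(¬q → (¬q ∨ s)) requires ¬q → (¬q ∨ s) at some successor in {w0, w2, w3, w5, w6}.
        ¬q → (¬q ∨ s) holds at w0, so ◇(¬q → (¬q ∨ s)) is true at w2.
      At w3: ◇(¬q → (¬q ∨ s)) requires ¬q → (¬q ∨ s) at some successor in {w2, w3}.
        ¬q → (¬q ∨ s) holds at w2, so ◇(¬q → (¬q ∨ s)) is true at w3.
  So □◇(¬q → (¬q ∨ s)) is true at w3.

No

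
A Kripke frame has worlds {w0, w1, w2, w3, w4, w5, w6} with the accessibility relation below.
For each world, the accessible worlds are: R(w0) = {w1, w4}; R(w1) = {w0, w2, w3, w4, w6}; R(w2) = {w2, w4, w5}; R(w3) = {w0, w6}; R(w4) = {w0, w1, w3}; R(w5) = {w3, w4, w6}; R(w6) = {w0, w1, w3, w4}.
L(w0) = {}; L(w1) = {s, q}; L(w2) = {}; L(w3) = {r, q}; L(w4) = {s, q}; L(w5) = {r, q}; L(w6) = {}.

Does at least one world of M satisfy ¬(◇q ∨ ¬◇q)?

No

Recall that ◇ψ holds at a world iff ψ holds at some accessible world.
Let φ = ¬(◇q ∨ ¬◇q). Evaluate φ at each world:
  w0 (successors {w1, w4}): φ is false.
  w1 (successors {w0, w2, w3, w4, w6}): φ is false.
  w2 (successors {w2, w4, w5}): φ is false.
  w3 (successors {w0, w6}): φ is false.
  w4 (successors {w0, w1, w3}): φ is false.
  w5 (successors {w3, w4, w6}): φ is false.
  w6 (successors {w0, w1, w3, w4}): φ is false.
For instance, at w1:
  At w1: ◇q ∨ ¬◇q is true, so ¬(◇q ∨ ¬◇q) is false.
    At w1: ◇q is true, ¬◇q is false, so ◇q ∨ ¬◇q is true.
      At w1: ◇q requires q at some successor in {w0, w2, w3, w4, w6}.
        q holds at w3, so ◇q is true at w1.
      At w1: ◇q is true, so ¬◇q is false.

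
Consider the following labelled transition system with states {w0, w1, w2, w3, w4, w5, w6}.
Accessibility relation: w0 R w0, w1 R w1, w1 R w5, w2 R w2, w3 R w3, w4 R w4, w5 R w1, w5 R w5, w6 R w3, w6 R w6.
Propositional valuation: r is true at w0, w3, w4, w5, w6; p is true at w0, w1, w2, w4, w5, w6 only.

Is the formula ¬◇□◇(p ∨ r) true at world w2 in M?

No

At w2: ◇□◇(p ∨ r) is true, so ¬◇□◇(p ∨ r) is false.
  At w2: ◇□◇(p ∨ r) requires □◇(p ∨ r) at some successor in {w2}.
    □◇(p ∨ r) holds at w2, so ◇□◇(p ∨ r) is true at w2.
      At w2: □◇(p ∨ r) requires ◇(p ∨ r) at every successor {w2}.
        At w2: ◇(p ∨ r) is true.
      So □◇(p ∨ r) is true at w2.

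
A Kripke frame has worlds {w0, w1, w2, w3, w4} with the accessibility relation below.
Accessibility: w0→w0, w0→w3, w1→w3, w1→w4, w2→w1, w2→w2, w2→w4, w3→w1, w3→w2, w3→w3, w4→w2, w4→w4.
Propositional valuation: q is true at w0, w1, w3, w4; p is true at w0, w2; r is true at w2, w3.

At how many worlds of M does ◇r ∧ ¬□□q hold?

5

Recall that □ψ holds at a world iff ψ holds at every accessible world, and ◇ψ holds iff ψ holds at some accessible world.
Let φ = ◇r ∧ ¬□□q. Evaluate φ at each world:
  w0 (successors {w0, w3}): φ is true.
  w1 (successors {w3, w4}): φ is true.
  w2 (successors {w1, w2, w4}): φ is true.
  w3 (successors {w1, w2, w3}): φ is true.
  w4 (successors {w2, w4}): φ is true.
For instance, at w1:
  At w1: ◇r is true, ¬□□q is true, so ◇r ∧ ¬□□q is true.
    At w1: ◇r requires r at some successor in {w3, w4}.
      r holds at w3, so ◇r is true at w1.
    At w1: □□q is false, so ¬□□q is true.
      At w1: □□q requires □q at every successor {w3, w4}.
        □q fails at w3, so □□q is false at w1.
Satisfying worlds: {w0, w1, w2, w3, w4}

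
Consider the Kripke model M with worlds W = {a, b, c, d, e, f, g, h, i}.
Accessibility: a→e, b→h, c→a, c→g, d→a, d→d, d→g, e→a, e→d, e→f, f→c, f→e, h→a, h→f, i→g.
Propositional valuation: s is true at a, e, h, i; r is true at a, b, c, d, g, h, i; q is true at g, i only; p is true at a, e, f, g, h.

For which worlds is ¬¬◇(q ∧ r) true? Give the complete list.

Let φ = ¬¬◇(q ∧ r). Evaluate φ at each world:
  a (successors {e}): φ is false.
  b (successors {h}): φ is false.
  c (successors {a, g}): φ is true.
  d (successors {a, d, g}): φ is true.
  e (successors {a, d, f}): φ is false.
  f (successors {c, e}): φ is false.
  g (successors ∅): φ is false.
  h (successors {a, f}): φ is false.
  i (successors {g}): φ is true.
For instance, at i:
  At i: ¬◇(q ∧ r) is false, so ¬¬◇(q ∧ r) is true.
    At i: ◇(q ∧ r) is true, so ¬◇(q ∧ r) is false.
      At i: ◇(q ∧ r) requires q ∧ r at some successor in {g}.
        q ∧ r holds at g, so ◇(q ∧ r) is true at i.
Satisfying worlds: {c, d, i}

c, d, i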